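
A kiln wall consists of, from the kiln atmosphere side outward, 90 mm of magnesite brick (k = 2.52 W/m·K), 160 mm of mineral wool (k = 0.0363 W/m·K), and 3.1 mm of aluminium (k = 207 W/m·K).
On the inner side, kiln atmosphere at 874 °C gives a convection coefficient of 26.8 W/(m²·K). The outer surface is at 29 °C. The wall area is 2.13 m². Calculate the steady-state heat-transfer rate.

Q ≈ 402 W

Thermal resistances in series:
R_inner film = 1/(h_i·A) = 1/(26.8×2.13) = 0.01752 K/W
R_magnesite brick = L/(kA) = 0.09/(2.52×2.13) = 0.01677 K/W
R_mineral wool = L/(kA) = 0.16/(0.0363×2.13) = 2.069 K/W
R_aluminium = L/(kA) = 0.0031/(207×2.13) = 7.031×10^-6 K/W
R_total = 2.104 K/W
Q = ΔT / R_total = 845 / 2.104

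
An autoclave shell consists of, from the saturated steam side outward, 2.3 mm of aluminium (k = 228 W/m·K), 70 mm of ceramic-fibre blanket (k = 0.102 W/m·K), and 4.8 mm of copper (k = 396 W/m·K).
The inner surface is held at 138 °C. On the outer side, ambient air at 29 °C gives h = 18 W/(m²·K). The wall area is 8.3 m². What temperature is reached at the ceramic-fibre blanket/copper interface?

Thermal resistances in series:
R_aluminium = L/(kA) = 0.0023/(228×8.3) = 1.215×10^-6 K/W
R_ceramic-fibre blanket = L/(kA) = 0.07/(0.102×8.3) = 0.08268 K/W
R_copper = L/(kA) = 0.0048/(396×8.3) = 1.46×10^-6 K/W
R_outer film = 1/(h_o·A) = 1/(18×8.3) = 0.006693 K/W
R_total = 0.08938 K/W;  Q = ΔT/R_total = 109/0.08938 = 1220 W
T_interface = T_inner − Q·ΣR(inner→interface) = 138 − 1220×0.08268

T ≈ 37.2 °C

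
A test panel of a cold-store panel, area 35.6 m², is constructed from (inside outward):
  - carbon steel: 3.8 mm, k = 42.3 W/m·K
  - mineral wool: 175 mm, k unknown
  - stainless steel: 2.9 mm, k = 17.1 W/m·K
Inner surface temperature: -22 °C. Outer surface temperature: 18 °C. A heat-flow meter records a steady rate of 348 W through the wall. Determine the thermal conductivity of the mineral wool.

Thermal resistances in series:
R_carbon steel = L/(kA) = 0.0038/(42.3×35.6) = 2.523×10^-6 K/W
R_stainless steel = L/(kA) = 0.0029/(17.1×35.6) = 4.764×10^-6 K/W
Sum of known resistances R_other = 7.287×10^-6 K/W
Total R = ΔT/Q = 40/348 = 0.1149 K/W
R_mineral wool = R_total − R_other = 0.1149 K/W
k = L/(R·A) = 0.175/(0.1149×35.6)

k ≈ 0.0428 W/(m·K)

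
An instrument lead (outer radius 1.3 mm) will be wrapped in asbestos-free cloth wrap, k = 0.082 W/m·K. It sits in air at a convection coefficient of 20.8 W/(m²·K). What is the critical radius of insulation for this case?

For a cylinder r_cr = k/h = 0.082/20.8
r_cr = 3.94 mm; since the bare radius (1.3 mm) is below r_cr, adding a thin layer of insulation will *increase* heat loss.

r_cr ≈ 3.94 mm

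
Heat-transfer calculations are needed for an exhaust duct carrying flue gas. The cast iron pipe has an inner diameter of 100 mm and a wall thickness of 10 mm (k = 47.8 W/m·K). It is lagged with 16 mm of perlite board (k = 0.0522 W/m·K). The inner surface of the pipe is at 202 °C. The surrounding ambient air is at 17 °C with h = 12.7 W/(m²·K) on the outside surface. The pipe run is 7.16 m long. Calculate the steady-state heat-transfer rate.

Q ≈ 1490 W

Radial resistances (cylindrical: R_cond = ln(r_o/r_i)/(2πkL), R_conv = 1/(h·2πrL)):
R_cast iron pipe wall = ln(60/50)/(2π×47.8×7.16) = 8.478×10^-5 K/W
R_perlite board = ln(76/60)/(2π×0.0522×7.16) = 0.1007 K/W
R_outer film = 1/(h_o·2πr_oL) = 1/(12.7×2π×0.076×7.16) = 0.02303 K/W
R_total = 0.1238 K/W
Q = ΔT/R_total = 185/0.1238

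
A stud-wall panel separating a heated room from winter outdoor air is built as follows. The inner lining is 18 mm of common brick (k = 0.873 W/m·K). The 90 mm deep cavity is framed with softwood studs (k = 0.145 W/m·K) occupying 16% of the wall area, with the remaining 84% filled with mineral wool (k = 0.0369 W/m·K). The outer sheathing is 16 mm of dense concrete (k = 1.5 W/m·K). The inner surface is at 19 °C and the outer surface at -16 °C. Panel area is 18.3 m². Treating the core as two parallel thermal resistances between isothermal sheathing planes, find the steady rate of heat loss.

Q ≈ 379 W

Sheathing layers in series; stud and cavity paths in parallel between them.
R_inner = 0.018/(0.873×18.3) = 0.001127 K/W
R_stud  = 0.09/(0.145×0.16×18.3) = 0.212 K/W
R_cav   = 0.09/(0.0369×0.84×18.3) = 0.1587 K/W
1/R_core = 1/R_stud + 1/R_cav → R_core = 0.09075 K/W
R_outer = 0.016/(1.5×18.3) = 5.829×10^-4 K/W
R_total = 0.09245 K/W
Q = ΔT/R_total = 35/0.09245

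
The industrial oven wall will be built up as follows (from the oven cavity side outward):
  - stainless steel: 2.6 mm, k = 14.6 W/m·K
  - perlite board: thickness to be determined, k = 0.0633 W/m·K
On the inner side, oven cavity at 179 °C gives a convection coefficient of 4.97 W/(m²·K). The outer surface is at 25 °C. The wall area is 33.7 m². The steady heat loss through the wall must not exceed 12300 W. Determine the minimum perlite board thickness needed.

Treating each layer as a thermal resistance in series:
R_inner film = 1/(h_i·A) = 1/(4.97×33.7) = 0.005971 K/W
R_stainless steel = L/(kA) = 0.0026/(14.6×33.7) = 5.284×10^-6 K/W
Sum of the known resistances R_other = 0.005976 K/W
Required total resistance R_tot = ΔT/Q_allow = 154/12300 = 0.01252 K/W
R_perlite board = R_tot − R_other = 0.006544 K/W
L = R·k·A = 0.006544×0.0633×33.7

L ≈ 14 mm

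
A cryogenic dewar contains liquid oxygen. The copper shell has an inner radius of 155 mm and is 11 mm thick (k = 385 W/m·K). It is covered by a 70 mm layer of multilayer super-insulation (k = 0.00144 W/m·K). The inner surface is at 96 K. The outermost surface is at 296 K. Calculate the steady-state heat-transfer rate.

Q ≈ 2.03 W

For a spherical shell R = (1/r₁ − 1/r₂)/(4πk); film R = 1/(h·4πr²). In series:
R_copper shell = (1/0.155 − 1/0.166)/(4π×385) = 8.837×10^-5 K/W
R_multilayer super-insulation = (1/0.166 − 1/0.236)/(4π×0.00144) = 98.74 K/W
R_total = 98.74 K/W
Q = ΔT/R_total = 200/98.74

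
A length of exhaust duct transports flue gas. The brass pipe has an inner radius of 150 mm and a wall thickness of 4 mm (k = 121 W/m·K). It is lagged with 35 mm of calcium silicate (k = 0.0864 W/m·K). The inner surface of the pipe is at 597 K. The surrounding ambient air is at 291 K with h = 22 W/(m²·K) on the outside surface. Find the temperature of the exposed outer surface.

Per-layer cylindrical resistances, series-summed:
R_brass pipe wall = ln(154/150)/(2π×121×1) = 3.462×10^-5 K/W
R_calcium silicate = ln(189/154)/(2π×0.0864×1) = 0.3772 K/W
R_outer film = 1/(h_o·2πr_oL) = 1/(22×2π×0.189×1) = 0.03828 K/W
R_total = 0.4156 K/W
Q = ΔT/R_total = 306/0.4156
Q = 736 W/m
T_interface = T_inner − Q·ΣR(inner→interface) = 597 − 736×0.3773

T ≈ 319 K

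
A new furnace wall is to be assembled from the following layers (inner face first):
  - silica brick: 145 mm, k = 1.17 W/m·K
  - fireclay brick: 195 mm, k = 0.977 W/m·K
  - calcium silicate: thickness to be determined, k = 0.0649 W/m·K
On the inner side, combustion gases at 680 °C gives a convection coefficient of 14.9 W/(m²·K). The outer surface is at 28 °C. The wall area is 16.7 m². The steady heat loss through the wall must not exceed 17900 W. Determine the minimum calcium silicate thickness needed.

Treating each layer as a thermal resistance in series:
R_inner film = 1/(h_i·A) = 1/(14.9×16.7) = 0.004019 K/W
R_silica brick = L/(kA) = 0.145/(1.17×16.7) = 0.007421 K/W
R_fireclay brick = L/(kA) = 0.195/(0.977×16.7) = 0.01195 K/W
Sum of the known resistances R_other = 0.02339 K/W
Required total resistance R_tot = ΔT/Q_allow = 652/17900 = 0.03642 K/W
R_calcium silicate = R_tot − R_other = 0.01303 K/W
L = R·k·A = 0.01303×0.0649×16.7

L ≈ 14.1 mm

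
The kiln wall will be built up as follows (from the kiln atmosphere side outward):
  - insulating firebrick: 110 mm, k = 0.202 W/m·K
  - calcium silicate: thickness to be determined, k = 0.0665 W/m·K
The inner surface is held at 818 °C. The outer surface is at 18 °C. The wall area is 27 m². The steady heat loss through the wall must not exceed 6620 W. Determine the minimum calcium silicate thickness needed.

Model the wall as resistances in series:
R_insulating firebrick = L/(kA) = 0.11/(0.202×27) = 0.02017 K/W
Sum of the known resistances R_other = 0.02017 K/W
Required total resistance R_tot = ΔT/Q_allow = 800/6620 = 0.1208 K/W
R_calcium silicate = R_tot − R_other = 0.1007 K/W
L = R·k·A = 0.1007×0.0665×27

L ≈ 181 mm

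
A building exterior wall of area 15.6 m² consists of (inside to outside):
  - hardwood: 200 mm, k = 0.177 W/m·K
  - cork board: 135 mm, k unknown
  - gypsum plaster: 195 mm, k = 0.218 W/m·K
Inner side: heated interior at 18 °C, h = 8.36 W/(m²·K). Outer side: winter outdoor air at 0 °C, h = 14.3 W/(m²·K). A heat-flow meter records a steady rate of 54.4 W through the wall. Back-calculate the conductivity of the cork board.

k ≈ 0.0458 W/(m·K)

Using the resistance-network approach (series):
R_inner film = 1/(h_i·A) = 1/(8.36×15.6) = 0.007668 K/W
R_hardwood = L/(kA) = 0.2/(0.177×15.6) = 0.07243 K/W
R_gypsum plaster = L/(kA) = 0.195/(0.218×15.6) = 0.05734 K/W
R_outer film = 1/(h_o·A) = 1/(14.3×15.6) = 0.004483 K/W
Sum of known resistances R_other = 0.1419 K/W
Total R = ΔT/Q = 18/54.4 = 0.3309 K/W
R_cork board = R_total − R_other = 0.189 K/W
k = L/(R·A) = 0.135/(0.189×15.6)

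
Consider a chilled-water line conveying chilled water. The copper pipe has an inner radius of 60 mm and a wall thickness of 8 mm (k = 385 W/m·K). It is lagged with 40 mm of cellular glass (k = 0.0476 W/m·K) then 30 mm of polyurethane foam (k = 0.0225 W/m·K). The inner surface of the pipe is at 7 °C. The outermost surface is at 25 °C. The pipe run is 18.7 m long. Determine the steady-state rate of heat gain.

Per-layer cylindrical resistances, series-summed:
R_copper pipe wall = ln(68/60)/(2π×385×18.7) = 2.767×10^-6 K/W
R_cellular glass = ln(108/68)/(2π×0.0476×18.7) = 0.08272 K/W
R_polyurethane foam = ln(138/108)/(2π×0.0225×18.7) = 0.09272 K/W
R_total = 0.1754 K/W
Q = ΔT/R_total = 18/0.1754

Q ≈ 103 W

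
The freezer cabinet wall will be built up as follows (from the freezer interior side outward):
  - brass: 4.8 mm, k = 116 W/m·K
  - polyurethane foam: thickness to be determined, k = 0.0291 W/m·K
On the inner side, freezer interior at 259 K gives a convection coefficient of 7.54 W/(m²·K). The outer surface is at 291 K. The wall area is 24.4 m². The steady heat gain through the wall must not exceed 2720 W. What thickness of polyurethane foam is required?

L ≈ 4.49 mm

Series thermal resistances:
R_inner film = 1/(h_i·A) = 1/(7.54×24.4) = 0.005435 K/W
R_brass = L/(kA) = 0.0048/(116×24.4) = 1.696×10^-6 K/W
Sum of the known resistances R_other = 0.005437 K/W
Required total resistance R_tot = ΔT/Q_allow = 32/2720 = 0.01176 K/W
R_polyurethane foam = R_tot − R_other = 0.006328 K/W
L = R·k·A = 0.006328×0.0291×24.4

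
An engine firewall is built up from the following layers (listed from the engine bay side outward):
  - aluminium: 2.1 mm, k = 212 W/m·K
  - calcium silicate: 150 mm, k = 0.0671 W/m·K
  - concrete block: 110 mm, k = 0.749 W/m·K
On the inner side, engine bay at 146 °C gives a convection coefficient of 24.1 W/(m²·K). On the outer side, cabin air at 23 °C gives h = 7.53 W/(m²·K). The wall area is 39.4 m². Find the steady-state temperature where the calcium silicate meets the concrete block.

Treating each layer as a thermal resistance in series:
R_inner film = 1/(h_i·A) = 1/(24.1×39.4) = 0.001053 K/W
R_aluminium = L/(kA) = 0.0021/(212×39.4) = 2.514×10^-7 K/W
R_calcium silicate = L/(kA) = 0.15/(0.0671×39.4) = 0.05674 K/W
R_concrete block = L/(kA) = 0.11/(0.749×39.4) = 0.003727 K/W
R_outer film = 1/(h_o·A) = 1/(7.53×39.4) = 0.003371 K/W
R_total = 0.06489 K/W;  Q = ΔT/R_total = 123/0.06489 = 1896 W
T_interface = T_inner − Q·ΣR(inner→interface) = 146 − 1900×0.05779

T ≈ 36.5 °C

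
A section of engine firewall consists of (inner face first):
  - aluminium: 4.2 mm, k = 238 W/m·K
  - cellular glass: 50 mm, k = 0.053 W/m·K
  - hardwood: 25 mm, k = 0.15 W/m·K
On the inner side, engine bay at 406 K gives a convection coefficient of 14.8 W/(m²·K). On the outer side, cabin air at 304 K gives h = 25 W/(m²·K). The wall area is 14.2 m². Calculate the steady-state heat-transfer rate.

Q ≈ 1190 W

Series thermal resistances:
R_inner film = 1/(h_i·A) = 1/(14.8×14.2) = 0.004758 K/W
R_aluminium = L/(kA) = 0.0042/(238×14.2) = 1.243×10^-6 K/W
R_cellular glass = L/(kA) = 0.05/(0.053×14.2) = 0.06644 K/W
R_hardwood = L/(kA) = 0.025/(0.15×14.2) = 0.01174 K/W
R_outer film = 1/(h_o·A) = 1/(25×14.2) = 0.002817 K/W
R_total = 0.08575 K/W
Q = ΔT / R_total = 102 / 0.08575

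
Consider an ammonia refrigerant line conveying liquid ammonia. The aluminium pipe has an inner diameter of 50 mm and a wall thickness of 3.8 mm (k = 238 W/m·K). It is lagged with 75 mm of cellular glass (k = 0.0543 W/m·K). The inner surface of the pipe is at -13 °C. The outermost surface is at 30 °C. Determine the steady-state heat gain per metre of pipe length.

q′ ≈ 11.4 W/m

Radial resistances (cylindrical: R_cond = ln(r_o/r_i)/(2πkL), R_conv = 1/(h·2πrL)):
R_aluminium pipe wall = ln(28.8/25)/(2π×238×1) = 9.462×10^-5 K/W
R_cellular glass = ln(103.8/28.8)/(2π×0.0543×1) = 3.758 K/W
R_total = 3.758 K/W
Q = ΔT/R_total = 43/3.758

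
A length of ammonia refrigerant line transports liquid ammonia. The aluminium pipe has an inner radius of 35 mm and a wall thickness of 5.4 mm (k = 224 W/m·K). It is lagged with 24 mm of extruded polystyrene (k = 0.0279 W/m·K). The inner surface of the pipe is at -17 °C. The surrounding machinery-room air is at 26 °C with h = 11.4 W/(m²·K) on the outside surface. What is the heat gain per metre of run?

Per-layer cylindrical resistances, series-summed:
R_aluminium pipe wall = ln(40.4/35)/(2π×224×1) = 1.019×10^-4 K/W
R_extruded polystyrene = ln(64.4/40.4)/(2π×0.0279×1) = 2.66 K/W
R_outer film = 1/(h_o·2πr_oL) = 1/(11.4×2π×0.0644×1) = 0.2168 K/W
R_total = 2.877 K/W
Q = ΔT/R_total = 43/2.877

q′ ≈ 14.9 W/m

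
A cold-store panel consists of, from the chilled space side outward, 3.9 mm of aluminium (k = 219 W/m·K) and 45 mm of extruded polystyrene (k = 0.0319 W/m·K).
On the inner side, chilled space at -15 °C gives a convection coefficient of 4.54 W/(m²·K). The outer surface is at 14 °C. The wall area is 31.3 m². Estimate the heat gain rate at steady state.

Q ≈ 557 W

Using the resistance-network approach (series):
R_inner film = 1/(h_i·A) = 1/(4.54×31.3) = 0.007037 K/W
R_aluminium = L/(kA) = 0.0039/(219×31.3) = 5.69×10^-7 K/W
R_extruded polystyrene = L/(kA) = 0.045/(0.0319×31.3) = 0.04507 K/W
R_total = 0.05211 K/W
Q = ΔT / R_total = 29 / 0.05211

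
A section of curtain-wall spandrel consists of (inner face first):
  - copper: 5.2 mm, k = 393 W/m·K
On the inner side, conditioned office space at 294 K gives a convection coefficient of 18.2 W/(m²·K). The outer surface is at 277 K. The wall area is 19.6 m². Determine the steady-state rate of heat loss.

Q ≈ 6060 W

Series thermal resistances:
R_inner film = 1/(h_i·A) = 1/(18.2×19.6) = 0.002803 K/W
R_copper = L/(kA) = 0.0052/(393×19.6) = 6.751×10^-7 K/W
R_total = 0.002804 K/W
Q = ΔT / R_total = 17 / 0.002804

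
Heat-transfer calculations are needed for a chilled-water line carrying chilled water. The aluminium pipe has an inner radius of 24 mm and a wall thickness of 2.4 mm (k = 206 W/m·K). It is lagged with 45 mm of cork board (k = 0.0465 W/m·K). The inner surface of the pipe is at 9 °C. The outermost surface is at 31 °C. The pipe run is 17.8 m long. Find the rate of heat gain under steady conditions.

Radial resistances (cylindrical: R_cond = ln(r_o/r_i)/(2πkL), R_conv = 1/(h·2πrL)):
R_aluminium pipe wall = ln(26.4/24)/(2π×206×17.8) = 4.137×10^-6 K/W
R_cork board = ln(71.4/26.4)/(2π×0.0465×17.8) = 0.1913 K/W
R_total = 0.1913 K/W
Q = ΔT/R_total = 22/0.1913

Q ≈ 115 W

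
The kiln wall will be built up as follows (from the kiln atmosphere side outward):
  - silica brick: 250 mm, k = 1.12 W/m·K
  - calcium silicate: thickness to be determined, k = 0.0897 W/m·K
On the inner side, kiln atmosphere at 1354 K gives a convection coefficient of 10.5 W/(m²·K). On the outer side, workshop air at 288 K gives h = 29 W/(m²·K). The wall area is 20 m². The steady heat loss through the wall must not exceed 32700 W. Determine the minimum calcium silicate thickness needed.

Treating each layer as a thermal resistance in series:
R_inner film = 1/(h_i·A) = 1/(10.5×20) = 0.004762 K/W
R_silica brick = L/(kA) = 0.25/(1.12×20) = 0.01116 K/W
R_outer film = 1/(h_o·A) = 1/(29×20) = 0.001724 K/W
Sum of the known resistances R_other = 0.01765 K/W
Required total resistance R_tot = ΔT/Q_allow = 1066/32700 = 0.0326 K/W
R_calcium silicate = R_tot − R_other = 0.01495 K/W
L = R·k·A = 0.01495×0.0897×20

L ≈ 26.8 mm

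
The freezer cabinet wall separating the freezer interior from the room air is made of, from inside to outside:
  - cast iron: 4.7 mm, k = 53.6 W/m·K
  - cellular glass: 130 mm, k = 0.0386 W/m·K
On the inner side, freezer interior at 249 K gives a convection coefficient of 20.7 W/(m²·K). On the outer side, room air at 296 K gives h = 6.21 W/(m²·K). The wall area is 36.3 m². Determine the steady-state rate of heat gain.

Treating each layer as a thermal resistance in series:
R_inner film = 1/(h_i·A) = 1/(20.7×36.3) = 0.001331 K/W
R_cast iron = L/(kA) = 0.0047/(53.6×36.3) = 2.416×10^-6 K/W
R_cellular glass = L/(kA) = 0.13/(0.0386×36.3) = 0.09278 K/W
R_outer film = 1/(h_o·A) = 1/(6.21×36.3) = 0.004436 K/W
R_total = 0.09855 K/W
Q = ΔT / R_total = 47 / 0.09855

Q ≈ 477 W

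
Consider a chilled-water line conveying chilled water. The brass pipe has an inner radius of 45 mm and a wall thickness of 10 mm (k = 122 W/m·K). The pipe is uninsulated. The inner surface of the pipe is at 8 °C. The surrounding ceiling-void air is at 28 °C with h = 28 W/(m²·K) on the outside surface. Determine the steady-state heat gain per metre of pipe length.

q′ ≈ 193 W/m

For a radial system each layer contributes R = ln(r_out/r_in)/(2πkL); films add R = 1/(hA).
R_brass pipe wall = ln(55/45)/(2π×122×1) = 2.618×10^-4 K/W
R_outer film = 1/(h_o·2πr_oL) = 1/(28×2π×0.055×1) = 0.1033 K/W
R_total = 0.1036 K/W
Q = ΔT/R_total = 20/0.1036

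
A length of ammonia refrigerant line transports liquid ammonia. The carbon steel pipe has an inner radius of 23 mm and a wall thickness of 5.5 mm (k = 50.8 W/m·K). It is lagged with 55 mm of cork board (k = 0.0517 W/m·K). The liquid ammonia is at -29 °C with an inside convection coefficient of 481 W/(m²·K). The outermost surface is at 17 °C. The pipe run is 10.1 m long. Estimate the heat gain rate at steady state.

Q ≈ 140 W

Radial resistances (cylindrical: R_cond = ln(r_o/r_i)/(2πkL), R_conv = 1/(h·2πrL)):
R_inner film = 1/(h_i·2πr₁L) = 1/(481×2π×0.023×10.1) = 0.001424 K/W
R_carbon steel pipe wall = ln(28.5/23)/(2π×50.8×10.1) = 6.651×10^-5 K/W
R_cork board = ln(83.5/28.5)/(2π×0.0517×10.1) = 0.3276 K/W
R_total = 0.3291 K/W
Q = ΔT/R_total = 46/0.3291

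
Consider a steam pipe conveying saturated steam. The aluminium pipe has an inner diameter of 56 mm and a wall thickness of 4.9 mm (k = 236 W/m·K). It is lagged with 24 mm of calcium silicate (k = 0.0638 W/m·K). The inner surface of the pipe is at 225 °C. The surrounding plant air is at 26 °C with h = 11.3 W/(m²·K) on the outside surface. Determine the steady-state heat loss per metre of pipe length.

q′ ≈ 123 W/m

Treating each annulus and film as a series resistance:
R_aluminium pipe wall = ln(32.9/28)/(2π×236×1) = 1.088×10^-4 K/W
R_calcium silicate = ln(56.9/32.9)/(2π×0.0638×1) = 1.367 K/W
R_outer film = 1/(h_o·2πr_oL) = 1/(11.3×2π×0.0569×1) = 0.2475 K/W
R_total = 1.614 K/W
Q = ΔT/R_total = 199/1.614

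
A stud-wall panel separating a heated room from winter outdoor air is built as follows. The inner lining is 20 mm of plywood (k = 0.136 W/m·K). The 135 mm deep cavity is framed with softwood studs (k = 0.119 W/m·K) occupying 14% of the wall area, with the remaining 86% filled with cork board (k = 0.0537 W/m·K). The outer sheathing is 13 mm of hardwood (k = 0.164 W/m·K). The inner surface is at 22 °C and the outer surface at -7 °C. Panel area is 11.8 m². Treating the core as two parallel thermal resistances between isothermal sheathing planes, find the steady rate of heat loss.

Q ≈ 144 W

Sheathing layers in series; stud and cavity paths in parallel between them.
R_inner = 0.02/(0.136×11.8) = 0.01246 K/W
R_stud  = 0.135/(0.119×0.14×11.8) = 0.6867 K/W
R_cav   = 0.135/(0.0537×0.86×11.8) = 0.2477 K/W
1/R_core = 1/R_stud + 1/R_cav → R_core = 0.1821 K/W
R_outer = 0.013/(0.164×11.8) = 0.006718 K/W
R_total = 0.2012 K/W
Q = ΔT/R_total = 29/0.2012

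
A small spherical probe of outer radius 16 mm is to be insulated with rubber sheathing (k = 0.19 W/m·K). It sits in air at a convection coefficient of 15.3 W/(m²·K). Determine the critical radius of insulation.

For a sphere r_cr = 2k/h = 2×0.19/15.3
r_cr = 24.8 mm; since the bare radius (16 mm) is below r_cr, adding a thin layer of insulation will *increase* heat loss.

r_cr ≈ 24.8 mm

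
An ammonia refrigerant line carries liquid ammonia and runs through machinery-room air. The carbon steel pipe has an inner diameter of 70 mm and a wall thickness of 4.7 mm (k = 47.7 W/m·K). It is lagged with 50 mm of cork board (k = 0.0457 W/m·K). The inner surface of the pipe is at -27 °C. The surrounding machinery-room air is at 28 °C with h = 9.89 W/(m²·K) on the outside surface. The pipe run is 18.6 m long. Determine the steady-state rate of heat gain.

Cylindrical conduction, so R = ln(r₂/r₁)/(2πkL) per layer, in series:
R_carbon steel pipe wall = ln(39.7/35)/(2π×47.7×18.6) = 2.26×10^-5 K/W
R_cork board = ln(89.7/39.7)/(2π×0.0457×18.6) = 0.1526 K/W
R_outer film = 1/(h_o·2πr_oL) = 1/(9.89×2π×0.0897×18.6) = 0.009645 K/W
R_total = 0.1623 K/W
Q = ΔT/R_total = 55/0.1623

Q ≈ 339 W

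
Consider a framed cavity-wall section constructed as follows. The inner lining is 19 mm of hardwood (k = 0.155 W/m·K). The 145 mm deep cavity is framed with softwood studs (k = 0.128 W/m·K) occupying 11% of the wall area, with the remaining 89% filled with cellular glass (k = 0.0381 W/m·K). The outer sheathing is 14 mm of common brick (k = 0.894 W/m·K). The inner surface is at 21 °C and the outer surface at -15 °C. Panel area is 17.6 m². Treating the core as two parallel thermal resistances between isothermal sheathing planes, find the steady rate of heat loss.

Q ≈ 201 W

Sheathing layers in series; stud and cavity paths in parallel between them.
R_inner = 0.019/(0.155×17.6) = 0.006965 K/W
R_stud  = 0.145/(0.128×0.11×17.6) = 0.5851 K/W
R_cav   = 0.145/(0.0381×0.89×17.6) = 0.243 K/W
1/R_core = 1/R_stud + 1/R_cav → R_core = 0.1717 K/W
R_outer = 0.014/(0.894×17.6) = 8.898×10^-4 K/W
R_total = 0.1795 K/W
Q = ΔT/R_total = 36/0.1795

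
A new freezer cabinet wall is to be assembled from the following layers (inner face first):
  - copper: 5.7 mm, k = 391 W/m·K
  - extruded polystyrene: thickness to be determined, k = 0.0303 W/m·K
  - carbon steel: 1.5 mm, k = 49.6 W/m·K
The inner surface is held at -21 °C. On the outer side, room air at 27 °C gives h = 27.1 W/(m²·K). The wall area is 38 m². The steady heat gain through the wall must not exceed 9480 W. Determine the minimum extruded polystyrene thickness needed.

Thermal resistances in series:
R_copper = L/(kA) = 0.0057/(391×38) = 3.836×10^-7 K/W
R_carbon steel = L/(kA) = 0.0015/(49.6×38) = 7.958×10^-7 K/W
R_outer film = 1/(h_o·A) = 1/(27.1×38) = 9.711×10^-4 K/W
Sum of the known resistances R_other = 9.722×10^-4 K/W
Required total resistance R_tot = ΔT/Q_allow = 48/9480 = 0.005063 K/W
R_extruded polystyrene = R_tot − R_other = 0.004091 K/W
L = R·k·A = 0.004091×0.0303×38

L ≈ 4.71 mm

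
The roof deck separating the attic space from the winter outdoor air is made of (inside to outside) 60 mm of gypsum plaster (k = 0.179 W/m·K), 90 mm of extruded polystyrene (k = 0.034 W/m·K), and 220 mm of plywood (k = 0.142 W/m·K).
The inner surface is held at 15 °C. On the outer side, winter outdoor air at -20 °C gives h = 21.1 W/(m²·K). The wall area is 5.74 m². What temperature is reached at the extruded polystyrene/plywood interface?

T ≈ -7.8 °C

Thermal resistances in series:
R_gypsum plaster = L/(kA) = 0.06/(0.179×5.74) = 0.0584 K/W
R_extruded polystyrene = L/(kA) = 0.09/(0.034×5.74) = 0.4612 K/W
R_plywood = L/(kA) = 0.22/(0.142×5.74) = 0.2699 K/W
R_outer film = 1/(h_o·A) = 1/(21.1×5.74) = 0.008257 K/W
R_total = 0.7977 K/W;  Q = ΔT/R_total = 35/0.7977 = 43.87 W
T_interface = T_inner − Q·ΣR(inner→interface) = 15 − 43.9×0.5196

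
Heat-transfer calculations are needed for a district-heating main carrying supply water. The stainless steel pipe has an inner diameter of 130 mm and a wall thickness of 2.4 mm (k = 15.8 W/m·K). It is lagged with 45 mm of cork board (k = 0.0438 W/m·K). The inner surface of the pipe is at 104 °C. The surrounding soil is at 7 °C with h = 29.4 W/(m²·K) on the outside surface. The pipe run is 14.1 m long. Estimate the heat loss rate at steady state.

Q ≈ 717 W

Treating each annulus and film as a series resistance:
R_stainless steel pipe wall = ln(67.4/65)/(2π×15.8×14.1) = 2.59×10^-5 K/W
R_cork board = ln(112.4/67.4)/(2π×0.0438×14.1) = 0.1318 K/W
R_outer film = 1/(h_o·2πr_oL) = 1/(29.4×2π×0.1124×14.1) = 0.003416 K/W
R_total = 0.1352 K/W
Q = ΔT/R_total = 97/0.1352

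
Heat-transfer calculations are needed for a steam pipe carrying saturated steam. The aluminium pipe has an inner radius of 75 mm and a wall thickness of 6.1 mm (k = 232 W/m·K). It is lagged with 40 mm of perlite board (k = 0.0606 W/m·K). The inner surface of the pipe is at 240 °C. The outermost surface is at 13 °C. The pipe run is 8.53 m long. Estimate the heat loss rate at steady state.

For a radial system each layer contributes R = ln(r_out/r_in)/(2πkL); films add R = 1/(hA).
R_aluminium pipe wall = ln(81.1/75)/(2π×232×8.53) = 6.289×10^-6 K/W
R_perlite board = ln(121.1/81.1)/(2π×0.0606×8.53) = 0.1234 K/W
R_total = 0.1235 K/W
Q = ΔT/R_total = 227/0.1235

Q ≈ 1840 W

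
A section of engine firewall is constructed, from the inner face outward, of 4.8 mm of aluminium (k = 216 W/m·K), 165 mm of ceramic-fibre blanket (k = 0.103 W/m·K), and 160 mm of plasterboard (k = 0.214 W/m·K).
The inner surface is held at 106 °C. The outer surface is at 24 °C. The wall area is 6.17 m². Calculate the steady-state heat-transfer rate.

Treating each layer as a thermal resistance in series:
R_aluminium = L/(kA) = 0.0048/(216×6.17) = 3.602×10^-6 K/W
R_ceramic-fibre blanket = L/(kA) = 0.165/(0.103×6.17) = 0.2596 K/W
R_plasterboard = L/(kA) = 0.16/(0.214×6.17) = 0.1212 K/W
R_total = 0.3808 K/W
Q = ΔT / R_total = 82 / 0.3808

Q ≈ 215 W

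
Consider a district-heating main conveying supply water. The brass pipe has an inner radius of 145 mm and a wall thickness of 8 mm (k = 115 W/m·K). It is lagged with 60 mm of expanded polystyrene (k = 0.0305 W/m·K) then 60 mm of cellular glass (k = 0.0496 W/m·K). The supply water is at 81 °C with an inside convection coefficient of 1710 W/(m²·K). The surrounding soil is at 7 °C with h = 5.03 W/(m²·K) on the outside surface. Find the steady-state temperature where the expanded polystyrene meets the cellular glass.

Treating each annulus and film as a series resistance:
R_inner film = 1/(h_i·2πr₁L) = 1/(1710×2π×0.145×1) = 6.419×10^-4 K/W
R_brass pipe wall = ln(153/145)/(2π×115×1) = 7.432×10^-5 K/W
R_expanded polystyrene = ln(213/153)/(2π×0.0305×1) = 1.726 K/W
R_cellular glass = ln(273/213)/(2π×0.0496×1) = 0.7964 K/W
R_outer film = 1/(h_o·2πr_oL) = 1/(5.03×2π×0.273×1) = 0.1159 K/W
R_total = 2.639 K/W
Q = ΔT/R_total = 74/2.639
Q = 28 W/m
T_interface = T_inner − Q·ΣR(inner→interface) = 81 − 28×1.727

T ≈ 32.6 °C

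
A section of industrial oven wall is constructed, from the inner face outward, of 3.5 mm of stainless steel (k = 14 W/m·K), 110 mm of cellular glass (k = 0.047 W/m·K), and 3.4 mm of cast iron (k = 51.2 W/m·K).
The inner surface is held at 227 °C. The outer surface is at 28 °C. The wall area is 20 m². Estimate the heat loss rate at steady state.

Series thermal resistances:
R_stainless steel = L/(kA) = 0.0035/(14×20) = 1.25×10^-5 K/W
R_cellular glass = L/(kA) = 0.11/(0.047×20) = 0.117 K/W
R_cast iron = L/(kA) = 0.0034/(51.2×20) = 3.32×10^-6 K/W
R_total = 0.117 K/W
Q = ΔT / R_total = 199 / 0.117

Q ≈ 1700 W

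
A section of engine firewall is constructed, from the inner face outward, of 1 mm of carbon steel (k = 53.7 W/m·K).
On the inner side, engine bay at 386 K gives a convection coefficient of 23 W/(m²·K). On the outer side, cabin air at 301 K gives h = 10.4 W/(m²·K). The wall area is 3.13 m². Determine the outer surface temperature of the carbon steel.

Thermal resistances in series:
R_inner film = 1/(h_i·A) = 1/(23×3.13) = 0.01389 K/W
R_carbon steel = L/(kA) = 0.001/(53.7×3.13) = 5.95×10^-6 K/W
R_outer film = 1/(h_o·A) = 1/(10.4×3.13) = 0.03072 K/W
R_total = 0.04462 K/W;  Q = ΔT/R_total = 85/0.04462 = 1905 W
T_interface = T_inner − Q·ΣR(inner→interface) = 386 − 1910×0.0139

T ≈ 360 K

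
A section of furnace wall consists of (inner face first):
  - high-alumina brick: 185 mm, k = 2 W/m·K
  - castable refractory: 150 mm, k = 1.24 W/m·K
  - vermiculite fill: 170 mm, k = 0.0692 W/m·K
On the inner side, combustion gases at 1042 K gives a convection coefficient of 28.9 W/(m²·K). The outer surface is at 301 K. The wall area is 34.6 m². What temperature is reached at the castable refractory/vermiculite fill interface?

Thermal resistances in series:
R_inner film = 1/(h_i·A) = 1/(28.9×34.6) = 0.001 K/W
R_high-alumina brick = L/(kA) = 0.185/(2×34.6) = 0.002673 K/W
R_castable refractory = L/(kA) = 0.15/(1.24×34.6) = 0.003496 K/W
R_vermiculite fill = L/(kA) = 0.17/(0.0692×34.6) = 0.071 K/W
R_total = 0.07817 K/W;  Q = ΔT/R_total = 741/0.07817 = 9479 W
T_interface = T_inner − Q·ΣR(inner→interface) = 1042 − 9480×0.00717

T ≈ 974 K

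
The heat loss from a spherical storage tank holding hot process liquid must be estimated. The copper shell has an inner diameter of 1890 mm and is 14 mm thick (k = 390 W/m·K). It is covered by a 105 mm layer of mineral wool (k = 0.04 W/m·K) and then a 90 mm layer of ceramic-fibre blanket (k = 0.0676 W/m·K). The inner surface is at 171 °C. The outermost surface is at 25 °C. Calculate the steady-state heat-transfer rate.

Radial (spherical) resistances in series:
R_copper shell = (1/0.945 − 1/0.959)/(4π×390) = 3.152×10^-6 K/W
R_mineral wool = (1/0.959 − 1/1.064)/(4π×0.04) = 0.2047 K/W
R_ceramic-fibre blanket = (1/1.064 − 1/1.154)/(4π×0.0676) = 0.08629 K/W
R_total = 0.291 K/W
Q = ΔT/R_total = 146/0.291

Q ≈ 502 W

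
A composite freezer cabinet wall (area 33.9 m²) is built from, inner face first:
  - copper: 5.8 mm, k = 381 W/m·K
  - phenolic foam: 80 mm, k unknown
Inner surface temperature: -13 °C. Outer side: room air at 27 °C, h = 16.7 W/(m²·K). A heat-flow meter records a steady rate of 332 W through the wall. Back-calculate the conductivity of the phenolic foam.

k ≈ 0.0199 W/(m·K)

Treating each layer as a thermal resistance in series:
R_copper = L/(kA) = 0.0058/(381×33.9) = 4.491×10^-7 K/W
R_outer film = 1/(h_o·A) = 1/(16.7×33.9) = 0.001766 K/W
Sum of known resistances R_other = 0.001767 K/W
Total R = ΔT/Q = 40/332 = 0.1205 K/W
R_phenolic foam = R_total − R_other = 0.1187 K/W
k = L/(R·A) = 0.08/(0.1187×33.9)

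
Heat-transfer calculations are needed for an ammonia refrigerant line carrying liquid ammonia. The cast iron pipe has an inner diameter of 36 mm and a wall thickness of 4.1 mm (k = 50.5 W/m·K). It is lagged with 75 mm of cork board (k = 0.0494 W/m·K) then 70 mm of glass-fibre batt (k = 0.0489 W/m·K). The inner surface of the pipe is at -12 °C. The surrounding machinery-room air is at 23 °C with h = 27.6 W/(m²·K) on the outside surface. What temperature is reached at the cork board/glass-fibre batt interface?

Treating each annulus and film as a series resistance:
R_cast iron pipe wall = ln(22.1/18)/(2π×50.5×1) = 6.467×10^-4 K/W
R_cork board = ln(97.1/22.1)/(2π×0.0494×1) = 4.769 K/W
R_glass-fibre batt = ln(167.1/97.1)/(2π×0.0489×1) = 1.767 K/W
R_outer film = 1/(h_o·2πr_oL) = 1/(27.6×2π×0.1671×1) = 0.03451 K/W
R_total = 6.571 K/W
Q = ΔT/R_total = 35/6.571
Q = 5.33 W/m
T_interface = T_inner + Q·ΣR(inner→interface) = -12 + 5.33×4.769

T ≈ 13.4 °C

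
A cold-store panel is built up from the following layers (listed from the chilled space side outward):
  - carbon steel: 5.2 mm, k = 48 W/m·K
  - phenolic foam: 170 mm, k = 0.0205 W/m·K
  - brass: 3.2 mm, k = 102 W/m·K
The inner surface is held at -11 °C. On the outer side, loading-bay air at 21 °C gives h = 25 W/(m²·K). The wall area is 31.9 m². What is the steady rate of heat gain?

Treating each layer as a thermal resistance in series:
R_carbon steel = L/(kA) = 0.0052/(48×31.9) = 3.396×10^-6 K/W
R_phenolic foam = L/(kA) = 0.17/(0.0205×31.9) = 0.26 K/W
R_brass = L/(kA) = 0.0032/(102×31.9) = 9.835×10^-7 K/W
R_outer film = 1/(h_o·A) = 1/(25×31.9) = 0.001254 K/W
R_total = 0.2612 K/W
Q = ΔT / R_total = 32 / 0.2612

Q ≈ 123 W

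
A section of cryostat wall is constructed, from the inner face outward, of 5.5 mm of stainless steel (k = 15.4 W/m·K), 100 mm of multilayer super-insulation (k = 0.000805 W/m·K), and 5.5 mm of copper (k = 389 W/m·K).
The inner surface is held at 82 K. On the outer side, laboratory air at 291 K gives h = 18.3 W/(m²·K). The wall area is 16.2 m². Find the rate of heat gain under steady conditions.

Thermal resistances in series:
R_stainless steel = L/(kA) = 0.0055/(15.4×16.2) = 2.205×10^-5 K/W
R_multilayer super-insulation = L/(kA) = 0.1/(0.000805×16.2) = 7.668 K/W
R_copper = L/(kA) = 0.0055/(389×16.2) = 8.728×10^-7 K/W
R_outer film = 1/(h_o·A) = 1/(18.3×16.2) = 0.003373 K/W
R_total = 7.672 K/W
Q = ΔT / R_total = 209 / 7.672

Q ≈ 27.2 W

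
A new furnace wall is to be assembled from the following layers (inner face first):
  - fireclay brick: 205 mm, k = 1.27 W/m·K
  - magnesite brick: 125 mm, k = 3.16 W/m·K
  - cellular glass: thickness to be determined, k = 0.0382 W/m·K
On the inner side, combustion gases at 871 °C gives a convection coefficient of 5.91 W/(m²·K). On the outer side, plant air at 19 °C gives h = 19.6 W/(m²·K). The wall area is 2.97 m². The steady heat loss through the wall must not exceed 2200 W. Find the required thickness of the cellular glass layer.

Treating each layer as a thermal resistance in series:
R_inner film = 1/(h_i·A) = 1/(5.91×2.97) = 0.05697 K/W
R_fireclay brick = L/(kA) = 0.205/(1.27×2.97) = 0.05435 K/W
R_magnesite brick = L/(kA) = 0.125/(3.16×2.97) = 0.01332 K/W
R_outer film = 1/(h_o·A) = 1/(19.6×2.97) = 0.01718 K/W
Sum of the known resistances R_other = 0.1418 K/W
Required total resistance R_tot = ΔT/Q_allow = 852/2200 = 0.3873 K/W
R_cellular glass = R_tot − R_other = 0.2455 K/W
L = R·k·A = 0.2455×0.0382×2.97

L ≈ 27.8 mm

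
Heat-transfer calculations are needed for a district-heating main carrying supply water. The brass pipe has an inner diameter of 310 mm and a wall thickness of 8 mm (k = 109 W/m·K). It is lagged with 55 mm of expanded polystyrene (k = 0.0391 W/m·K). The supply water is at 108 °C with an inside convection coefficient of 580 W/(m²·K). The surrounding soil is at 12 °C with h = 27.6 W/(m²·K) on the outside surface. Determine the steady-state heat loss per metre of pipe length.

Per-layer cylindrical resistances, series-summed:
R_inner film = 1/(h_i·2πr₁L) = 1/(580×2π×0.155×1) = 0.00177 K/W
R_brass pipe wall = ln(163/155)/(2π×109×1) = 7.348×10^-5 K/W
R_expanded polystyrene = ln(218/163)/(2π×0.0391×1) = 1.183 K/W
R_outer film = 1/(h_o·2πr_oL) = 1/(27.6×2π×0.218×1) = 0.02645 K/W
R_total = 1.212 K/W
Q = ΔT/R_total = 96/1.212

q′ ≈ 79.2 W/m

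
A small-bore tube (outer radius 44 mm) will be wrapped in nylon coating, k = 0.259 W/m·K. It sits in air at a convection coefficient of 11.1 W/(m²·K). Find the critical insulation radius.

r_cr ≈ 23.3 mm

For a cylinder r_cr = k/h = 0.259/11.1
r_cr = 23.3 mm; since the bare radius (44 mm) is above r_cr, any added insulation will reduce heat loss.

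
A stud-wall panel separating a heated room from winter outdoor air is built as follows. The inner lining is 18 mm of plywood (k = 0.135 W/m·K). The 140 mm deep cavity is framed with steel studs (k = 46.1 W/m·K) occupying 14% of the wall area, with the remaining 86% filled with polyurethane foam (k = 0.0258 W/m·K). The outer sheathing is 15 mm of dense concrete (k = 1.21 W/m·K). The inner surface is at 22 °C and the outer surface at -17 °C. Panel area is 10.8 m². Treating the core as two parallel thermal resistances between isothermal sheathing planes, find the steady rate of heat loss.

Q ≈ 2520 W

Sheathing layers in series; stud and cavity paths in parallel between them.
R_inner = 0.018/(0.135×10.8) = 0.01235 K/W
R_stud  = 0.14/(46.1×0.14×10.8) = 0.002009 K/W
R_cav   = 0.14/(0.0258×0.86×10.8) = 0.5842 K/W
1/R_core = 1/R_stud + 1/R_cav → R_core = 0.002002 K/W
R_outer = 0.015/(1.21×10.8) = 0.001148 K/W
R_total = 0.0155 K/W
Q = ΔT/R_total = 39/0.0155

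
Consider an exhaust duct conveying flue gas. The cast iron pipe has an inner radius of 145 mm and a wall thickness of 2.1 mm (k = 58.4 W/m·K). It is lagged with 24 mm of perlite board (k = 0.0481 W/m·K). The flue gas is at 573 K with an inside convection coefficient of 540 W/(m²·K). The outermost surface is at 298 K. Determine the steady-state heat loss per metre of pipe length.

For a radial system each layer contributes R = ln(r_out/r_in)/(2πkL); films add R = 1/(hA).
R_inner film = 1/(h_i·2πr₁L) = 1/(540×2π×0.145×1) = 0.002033 K/W
R_cast iron pipe wall = ln(147.1/145)/(2π×58.4×1) = 3.919×10^-5 K/W
R_perlite board = ln(171.1/147.1)/(2π×0.0481×1) = 0.5001 K/W
R_total = 0.5022 K/W
Q = ΔT/R_total = 275/0.5022

q′ ≈ 548 W/m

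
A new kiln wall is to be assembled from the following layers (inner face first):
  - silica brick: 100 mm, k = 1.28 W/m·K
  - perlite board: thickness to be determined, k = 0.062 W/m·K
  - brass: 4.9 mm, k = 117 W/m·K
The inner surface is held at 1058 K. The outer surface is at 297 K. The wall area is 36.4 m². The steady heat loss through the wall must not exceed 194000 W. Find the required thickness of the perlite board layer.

Using the resistance-network approach (series):
R_silica brick = L/(kA) = 0.1/(1.28×36.4) = 0.002146 K/W
R_brass = L/(kA) = 0.0049/(117×36.4) = 1.151×10^-6 K/W
Sum of the known resistances R_other = 0.002147 K/W
Required total resistance R_tot = ΔT/Q_allow = 761/194000 = 0.003923 K/W
R_perlite board = R_tot − R_other = 0.001775 K/W
L = R·k·A = 0.001775×0.062×36.4

L ≈ 4.01 mm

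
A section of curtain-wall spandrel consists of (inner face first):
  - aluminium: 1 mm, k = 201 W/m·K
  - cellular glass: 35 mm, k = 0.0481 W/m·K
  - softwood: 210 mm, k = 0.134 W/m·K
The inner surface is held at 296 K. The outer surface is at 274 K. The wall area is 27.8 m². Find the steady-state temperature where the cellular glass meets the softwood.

T ≈ 289 K

Model the wall as resistances in series:
R_aluminium = L/(kA) = 0.001/(201×27.8) = 1.79×10^-7 K/W
R_cellular glass = L/(kA) = 0.035/(0.0481×27.8) = 0.02617 K/W
R_softwood = L/(kA) = 0.21/(0.134×27.8) = 0.05637 K/W
R_total = 0.08255 K/W;  Q = ΔT/R_total = 22/0.08255 = 266.5 W
T_interface = T_inner − Q·ΣR(inner→interface) = 296 − 267×0.02617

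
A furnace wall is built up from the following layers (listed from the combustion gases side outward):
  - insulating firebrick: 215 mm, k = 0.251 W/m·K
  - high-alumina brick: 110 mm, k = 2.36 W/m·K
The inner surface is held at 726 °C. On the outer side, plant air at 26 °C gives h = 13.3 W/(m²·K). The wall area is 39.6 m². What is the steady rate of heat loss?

Q ≈ 28300 W

Treating each layer as a thermal resistance in series:
R_insulating firebrick = L/(kA) = 0.215/(0.251×39.6) = 0.02163 K/W
R_high-alumina brick = L/(kA) = 0.11/(2.36×39.6) = 0.001177 K/W
R_outer film = 1/(h_o·A) = 1/(13.3×39.6) = 0.001899 K/W
R_total = 0.02471 K/W
Q = ΔT / R_total = 700 / 0.02471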